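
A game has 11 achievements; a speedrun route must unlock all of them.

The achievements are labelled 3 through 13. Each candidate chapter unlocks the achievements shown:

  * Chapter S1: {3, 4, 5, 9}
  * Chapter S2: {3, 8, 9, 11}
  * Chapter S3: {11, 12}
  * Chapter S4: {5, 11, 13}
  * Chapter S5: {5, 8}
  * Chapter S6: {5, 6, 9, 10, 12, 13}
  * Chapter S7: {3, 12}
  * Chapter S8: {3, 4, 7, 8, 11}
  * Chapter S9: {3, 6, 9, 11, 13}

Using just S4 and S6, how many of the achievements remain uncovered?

4

Union of S4, S6 = {5, 6, 9, 10, 11, 12, 13}.
Not covered: 3, 4, 7, 8 — 4 achievements.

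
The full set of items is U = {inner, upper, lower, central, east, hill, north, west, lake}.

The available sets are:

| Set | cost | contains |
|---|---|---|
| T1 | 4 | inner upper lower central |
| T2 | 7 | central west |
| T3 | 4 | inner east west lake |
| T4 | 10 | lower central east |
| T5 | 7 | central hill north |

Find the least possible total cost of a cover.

15

T1, T3, T5 together cover every item (T1 ∪ T3 ∪ T5 = {inner, upper, lower, central, east, hill, north, west, lake}); total cost 4 + 4 + 7 = 15.
No covering selection has total cost below 15.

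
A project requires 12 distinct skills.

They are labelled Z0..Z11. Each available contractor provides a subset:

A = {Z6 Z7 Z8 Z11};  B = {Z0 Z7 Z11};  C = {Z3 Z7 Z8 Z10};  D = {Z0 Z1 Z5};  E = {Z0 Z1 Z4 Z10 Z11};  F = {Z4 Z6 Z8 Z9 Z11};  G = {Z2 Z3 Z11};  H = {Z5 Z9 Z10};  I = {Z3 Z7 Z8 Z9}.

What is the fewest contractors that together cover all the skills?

A and E and G and H together: A ∪ E ∪ G ∪ H = {Z0, Z1, Z2, Z3, Z4, Z5, Z6, Z7, Z8, Z9, Z10, Z11} — every skill is covered.
Only G contains Z2, so G is forced; the remaining 9 skills need at least 3 more contractors (each remaining contractor adds at most 4) — so at least 4 contractors are needed, and 4 is optimal.

4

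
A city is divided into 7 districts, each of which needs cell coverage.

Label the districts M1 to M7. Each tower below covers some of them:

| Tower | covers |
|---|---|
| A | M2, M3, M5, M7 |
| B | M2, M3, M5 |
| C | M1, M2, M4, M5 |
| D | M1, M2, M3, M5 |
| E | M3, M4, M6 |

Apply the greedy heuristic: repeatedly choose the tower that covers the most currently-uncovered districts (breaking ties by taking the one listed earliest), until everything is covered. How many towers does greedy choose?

Greedy: pick A (covers 4 new) → pick C (covers 2 new) → pick E (covers 1 new). Total picks: 3.

3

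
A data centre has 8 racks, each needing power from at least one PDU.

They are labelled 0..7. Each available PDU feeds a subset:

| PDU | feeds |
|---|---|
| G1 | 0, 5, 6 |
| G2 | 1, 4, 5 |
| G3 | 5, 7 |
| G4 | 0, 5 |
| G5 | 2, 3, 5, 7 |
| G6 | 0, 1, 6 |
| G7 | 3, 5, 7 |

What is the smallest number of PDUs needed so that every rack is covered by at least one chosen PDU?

3

G1 and G2 and G5 together: G1 ∪ G2 ∪ G5 = {0, 1, 2, 3, 4, 5, 6, 7} — every rack is covered.
Only G5 contains 2, so G5 is forced; the remaining 4 racks need at least 2 more PDUs (each remaining PDU adds at most 3) — so at least 3 PDUs are needed, and 3 is optimal.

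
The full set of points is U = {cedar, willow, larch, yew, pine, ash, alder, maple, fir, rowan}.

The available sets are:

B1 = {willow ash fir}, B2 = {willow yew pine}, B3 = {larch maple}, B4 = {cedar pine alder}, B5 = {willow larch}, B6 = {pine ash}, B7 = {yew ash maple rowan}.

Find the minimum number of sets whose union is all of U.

B1 and B3 and B4 and B7 together: B1 ∪ B3 ∪ B4 ∪ B7 = {cedar, willow, larch, yew, pine, ash, alder, maple, fir, rowan} — every point is covered.
Only B1 contains fir, so B1 is forced; the remaining 7 points need at least 3 more sets (each remaining set adds at most 3) — so at least 4 sets are needed, and 4 is optimal.

4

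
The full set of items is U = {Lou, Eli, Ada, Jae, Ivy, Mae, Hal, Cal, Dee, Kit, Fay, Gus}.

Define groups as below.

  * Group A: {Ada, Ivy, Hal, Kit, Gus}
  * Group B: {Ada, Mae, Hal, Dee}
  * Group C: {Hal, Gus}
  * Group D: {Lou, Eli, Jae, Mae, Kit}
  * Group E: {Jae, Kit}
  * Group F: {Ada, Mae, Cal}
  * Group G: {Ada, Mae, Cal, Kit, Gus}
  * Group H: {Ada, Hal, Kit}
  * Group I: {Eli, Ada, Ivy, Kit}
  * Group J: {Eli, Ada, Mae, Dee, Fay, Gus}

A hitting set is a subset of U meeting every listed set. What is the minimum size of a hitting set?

3

Take T = {Ada, Jae, Hal}. Each listed group contains at least one of these, so T is a hitting set of size 3.
The groups C, E, F are pairwise disjoint, so any hitting set needs a separate item for each — at least 3. Hence 3 is optimal.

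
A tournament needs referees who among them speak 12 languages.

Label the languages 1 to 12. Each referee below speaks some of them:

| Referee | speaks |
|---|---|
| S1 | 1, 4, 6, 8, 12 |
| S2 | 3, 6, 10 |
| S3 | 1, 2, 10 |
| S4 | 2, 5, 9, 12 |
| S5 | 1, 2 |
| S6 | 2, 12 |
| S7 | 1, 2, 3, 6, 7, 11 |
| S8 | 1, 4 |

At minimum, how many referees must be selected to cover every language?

4

Take {S1, S2, S4, S7}. Their union is {1, 2, 3, 4, 5, 6, 7, 8, 9, 10, 11, 12}, which is all 12 languages.
No 3 of the 8 referees cover everything (all 56 combinations miss at least one language), so 4 is optimal.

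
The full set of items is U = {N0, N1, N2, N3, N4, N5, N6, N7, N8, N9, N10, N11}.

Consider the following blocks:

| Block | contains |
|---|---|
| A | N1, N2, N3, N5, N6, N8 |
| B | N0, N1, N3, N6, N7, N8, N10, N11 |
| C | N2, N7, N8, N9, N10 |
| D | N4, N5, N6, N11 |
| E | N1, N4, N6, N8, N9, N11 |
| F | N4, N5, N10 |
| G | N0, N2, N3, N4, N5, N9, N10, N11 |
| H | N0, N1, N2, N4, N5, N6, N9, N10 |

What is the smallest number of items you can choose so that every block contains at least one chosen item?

2

Take T = {N4, N8}. Each listed block contains at least one of these, so T is a hitting set of size 2.
The blocks C, D are pairwise disjoint, so any hitting set needs a separate item for each — at least 2. Hence 2 is optimal.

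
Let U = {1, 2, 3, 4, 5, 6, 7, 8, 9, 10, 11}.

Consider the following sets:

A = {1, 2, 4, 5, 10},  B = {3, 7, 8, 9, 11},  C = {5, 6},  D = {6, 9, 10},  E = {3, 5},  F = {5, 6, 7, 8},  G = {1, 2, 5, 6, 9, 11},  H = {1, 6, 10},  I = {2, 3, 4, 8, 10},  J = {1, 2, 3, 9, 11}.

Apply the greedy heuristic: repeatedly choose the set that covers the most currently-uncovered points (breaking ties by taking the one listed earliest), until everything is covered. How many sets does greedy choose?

3

Greedy: pick G (covers 6 new) → pick I (covers 4 new) → pick B (covers 1 new). Total picks: 3.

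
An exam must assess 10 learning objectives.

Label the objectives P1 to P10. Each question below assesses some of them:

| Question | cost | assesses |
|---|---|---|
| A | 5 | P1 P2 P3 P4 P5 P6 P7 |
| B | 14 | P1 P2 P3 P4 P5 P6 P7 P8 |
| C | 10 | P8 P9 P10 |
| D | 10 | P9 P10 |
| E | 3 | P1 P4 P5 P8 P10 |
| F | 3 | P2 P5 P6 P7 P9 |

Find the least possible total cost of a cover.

A, E, F together cover every objective (A ∪ E ∪ F = {P1, P2, P3, P4, P5, P6, P7, P8, P9, P10}); total cost 5 + 3 + 3 = 11.
No covering selection has total cost below 11.

11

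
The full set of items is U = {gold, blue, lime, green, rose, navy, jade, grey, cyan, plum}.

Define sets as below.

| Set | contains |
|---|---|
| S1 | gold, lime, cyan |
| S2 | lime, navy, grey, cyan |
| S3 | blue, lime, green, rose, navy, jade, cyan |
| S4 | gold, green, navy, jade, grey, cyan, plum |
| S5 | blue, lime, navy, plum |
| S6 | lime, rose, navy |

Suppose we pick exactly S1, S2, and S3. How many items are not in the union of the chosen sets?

1

Union of S1, S2, S3 = {gold, blue, lime, green, rose, navy, jade, grey, cyan}.
Not covered: plum — 1 item.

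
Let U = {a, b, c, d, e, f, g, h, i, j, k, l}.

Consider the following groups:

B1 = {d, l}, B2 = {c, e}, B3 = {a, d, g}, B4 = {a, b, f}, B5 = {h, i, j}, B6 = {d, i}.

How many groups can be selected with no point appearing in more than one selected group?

B1, B2, B4, B5 are pairwise disjoint (B1={d,l}; B2={c,e}; B4={a,b,f}; B5={h,i,j}).
Every remaining group overlaps one of these, and no 5 of the listed groups are pairwise disjoint, so 4 is the maximum.

4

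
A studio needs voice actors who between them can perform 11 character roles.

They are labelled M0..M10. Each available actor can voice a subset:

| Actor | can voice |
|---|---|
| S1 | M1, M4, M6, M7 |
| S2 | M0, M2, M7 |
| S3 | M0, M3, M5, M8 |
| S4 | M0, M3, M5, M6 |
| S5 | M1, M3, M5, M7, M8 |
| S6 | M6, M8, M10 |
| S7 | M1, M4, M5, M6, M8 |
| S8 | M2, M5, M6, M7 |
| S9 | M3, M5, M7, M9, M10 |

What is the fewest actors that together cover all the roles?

3

S2 and S7 and S9 together: S2 ∪ S7 ∪ S9 = {M0, M1, M2, M3, M4, M5, M6, M7, M8, M9, M10} — every role is covered.
Each actor has at most 5 roles, and 2·5 = 10 < 11 — so at least 3 actors are needed, and 3 is optimal.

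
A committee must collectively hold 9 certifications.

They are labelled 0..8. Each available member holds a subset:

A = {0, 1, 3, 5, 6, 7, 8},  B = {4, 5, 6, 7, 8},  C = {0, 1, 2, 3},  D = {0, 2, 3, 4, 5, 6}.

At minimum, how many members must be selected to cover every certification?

Take {A, D}. Their union is {0, 1, 2, 3, 4, 5, 6, 7, 8}, which is all 9 certifications.
No single member has all 9 certifications (the largest, A, has 7), so 2 is optimal.

2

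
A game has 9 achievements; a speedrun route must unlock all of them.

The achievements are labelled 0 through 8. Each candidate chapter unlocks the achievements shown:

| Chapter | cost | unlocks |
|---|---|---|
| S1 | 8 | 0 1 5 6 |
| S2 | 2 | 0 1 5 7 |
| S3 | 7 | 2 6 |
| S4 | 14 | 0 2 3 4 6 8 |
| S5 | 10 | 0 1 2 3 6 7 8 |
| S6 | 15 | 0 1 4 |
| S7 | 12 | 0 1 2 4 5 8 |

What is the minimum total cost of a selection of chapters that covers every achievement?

16

S2, S4 together cover every achievement (S2 ∪ S4 = {0, 1, 2, 3, 4, 5, 6, 7, 8}); total cost 2 + 14 = 16.
The greedy pick S2, S5, S7 costs 24; no covering selection beats 16.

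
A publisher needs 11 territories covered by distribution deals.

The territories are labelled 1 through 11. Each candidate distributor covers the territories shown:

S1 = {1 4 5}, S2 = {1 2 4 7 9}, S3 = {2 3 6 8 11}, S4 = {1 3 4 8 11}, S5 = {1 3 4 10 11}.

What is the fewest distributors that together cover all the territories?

S1 and S2 and S3 and S5 together: S1 ∪ S2 ∪ S3 ∪ S5 = {1, 2, 3, 4, 5, 6, 7, 8, 9, 10, 11} — every territory is covered.
No 3 of the 5 distributors cover everything (all 10 combinations miss at least one territory), so 4 is optimal.

4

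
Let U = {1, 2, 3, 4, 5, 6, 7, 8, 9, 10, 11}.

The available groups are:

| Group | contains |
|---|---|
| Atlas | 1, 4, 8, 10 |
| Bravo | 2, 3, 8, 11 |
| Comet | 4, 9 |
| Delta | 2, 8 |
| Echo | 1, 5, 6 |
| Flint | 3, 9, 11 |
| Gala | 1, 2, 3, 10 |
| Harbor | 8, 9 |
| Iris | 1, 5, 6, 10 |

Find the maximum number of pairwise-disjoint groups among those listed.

Bravo, Comet, Echo are pairwise disjoint (Bravo={2,3,8,11}; Comet={4,9}; Echo={1,5,6}).
Every remaining group overlaps one of these, and no 4 of the listed groups are pairwise disjoint, so 3 is the maximum.

3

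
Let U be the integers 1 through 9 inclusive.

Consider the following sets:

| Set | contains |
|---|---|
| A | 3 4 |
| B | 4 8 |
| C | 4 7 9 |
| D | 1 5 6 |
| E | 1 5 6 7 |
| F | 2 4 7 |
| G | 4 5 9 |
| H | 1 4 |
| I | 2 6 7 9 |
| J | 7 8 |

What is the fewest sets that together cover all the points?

4

A and B and D and I together: A ∪ B ∪ D ∪ I = {1, 2, 3, 4, 5, 6, 7, 8, 9} — every point is covered.
No 3 of the 10 sets cover everything (all 120 combinations miss at least one point), so 4 is optimal.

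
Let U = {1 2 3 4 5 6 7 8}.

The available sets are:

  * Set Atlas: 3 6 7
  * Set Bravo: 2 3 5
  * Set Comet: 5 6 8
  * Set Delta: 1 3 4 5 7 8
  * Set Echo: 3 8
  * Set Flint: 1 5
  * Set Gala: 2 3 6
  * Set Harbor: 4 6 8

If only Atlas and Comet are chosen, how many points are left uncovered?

3

Union of Atlas, Comet = {3, 5, 6, 7, 8}.
Not covered: 1, 2, 4 — 3 points.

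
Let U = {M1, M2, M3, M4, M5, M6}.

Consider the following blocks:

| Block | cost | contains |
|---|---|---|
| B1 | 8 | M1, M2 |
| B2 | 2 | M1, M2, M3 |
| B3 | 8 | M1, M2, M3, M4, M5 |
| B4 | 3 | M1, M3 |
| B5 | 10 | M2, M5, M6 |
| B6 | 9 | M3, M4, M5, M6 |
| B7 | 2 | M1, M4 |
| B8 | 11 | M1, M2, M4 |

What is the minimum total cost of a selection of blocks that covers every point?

B2, B6 together cover every point (B2 ∪ B6 = {M1, M2, M3, M4, M5, M6}); total cost 2 + 9 = 11.
The greedy pick B2, B7, B6 costs 13; no covering selection beats 11.

11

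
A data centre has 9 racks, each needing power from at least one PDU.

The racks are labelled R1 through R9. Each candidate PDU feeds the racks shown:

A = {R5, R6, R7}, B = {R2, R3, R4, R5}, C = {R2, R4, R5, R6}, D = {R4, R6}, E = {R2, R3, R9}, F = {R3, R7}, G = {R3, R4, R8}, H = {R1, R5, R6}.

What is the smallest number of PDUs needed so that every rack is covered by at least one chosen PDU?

Take {E, F, G, H}. Their union is {R1, R2, R3, R4, R5, R6, R7, R8, R9}, which is all 9 racks.
No 3 of the 8 PDUs cover everything (all 56 combinations miss at least one rack), so 4 is optimal.

4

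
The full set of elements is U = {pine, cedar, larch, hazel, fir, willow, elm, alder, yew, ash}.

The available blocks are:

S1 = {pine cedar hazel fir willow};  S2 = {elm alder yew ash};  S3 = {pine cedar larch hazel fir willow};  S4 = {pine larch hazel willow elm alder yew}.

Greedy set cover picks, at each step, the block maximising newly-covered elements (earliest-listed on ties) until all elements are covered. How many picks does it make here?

3

Greedy: pick S4 (covers 7 new) → pick S1 (covers 2 new) → pick S2 (covers 1 new). Total picks: 3.
(The true minimum cover uses only 2 blocks, so greedy is not optimal here.)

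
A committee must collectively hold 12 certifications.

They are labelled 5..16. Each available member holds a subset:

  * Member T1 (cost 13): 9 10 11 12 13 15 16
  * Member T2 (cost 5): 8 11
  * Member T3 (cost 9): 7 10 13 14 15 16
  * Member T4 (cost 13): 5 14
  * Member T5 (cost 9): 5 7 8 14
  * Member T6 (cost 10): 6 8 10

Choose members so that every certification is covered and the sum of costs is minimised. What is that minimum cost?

T1, T5, T6 together cover every certification (T1 ∪ T5 ∪ T6 = {5, 6, 7, 8, 9, 10, 11, 12, 13, 14, 15, 16}); total cost 13 + 9 + 10 = 32.
The greedy pick T3, T2, T1, T5, T6 costs 46; no covering selection beats 32.

32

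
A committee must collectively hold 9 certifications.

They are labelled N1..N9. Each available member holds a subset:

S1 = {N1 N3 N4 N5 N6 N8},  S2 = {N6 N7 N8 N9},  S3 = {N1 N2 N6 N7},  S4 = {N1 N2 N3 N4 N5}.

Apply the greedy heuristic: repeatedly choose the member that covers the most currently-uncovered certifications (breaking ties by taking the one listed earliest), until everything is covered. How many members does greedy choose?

3

Greedy: pick S1 (covers 6 new) → pick S2 (covers 2 new) → pick S3 (covers 1 new). Total picks: 3.
(The true minimum cover uses only 2 members, so greedy is not optimal here.)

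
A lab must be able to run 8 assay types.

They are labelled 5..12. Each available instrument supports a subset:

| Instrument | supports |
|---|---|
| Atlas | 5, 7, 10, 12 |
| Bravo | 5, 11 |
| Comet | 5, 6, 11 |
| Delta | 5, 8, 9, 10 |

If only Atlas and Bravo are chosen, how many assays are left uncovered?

Union of Atlas, Bravo = {5, 7, 10, 11, 12}.
Not covered: 6, 8, 9 — 3 assays.

3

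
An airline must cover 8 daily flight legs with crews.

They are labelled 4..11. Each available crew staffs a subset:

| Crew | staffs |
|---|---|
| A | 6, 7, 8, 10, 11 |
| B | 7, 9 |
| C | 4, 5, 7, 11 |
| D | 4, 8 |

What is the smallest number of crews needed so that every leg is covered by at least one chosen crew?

A and B and C together: A ∪ B ∪ C = {4, 5, 6, 7, 8, 9, 10, 11} — every leg is covered.
Only C contains 5, so C is forced; the remaining 4 legs need at least 2 more crews (each remaining crew adds at most 3) — so at least 3 crews are needed, and 3 is optimal.

3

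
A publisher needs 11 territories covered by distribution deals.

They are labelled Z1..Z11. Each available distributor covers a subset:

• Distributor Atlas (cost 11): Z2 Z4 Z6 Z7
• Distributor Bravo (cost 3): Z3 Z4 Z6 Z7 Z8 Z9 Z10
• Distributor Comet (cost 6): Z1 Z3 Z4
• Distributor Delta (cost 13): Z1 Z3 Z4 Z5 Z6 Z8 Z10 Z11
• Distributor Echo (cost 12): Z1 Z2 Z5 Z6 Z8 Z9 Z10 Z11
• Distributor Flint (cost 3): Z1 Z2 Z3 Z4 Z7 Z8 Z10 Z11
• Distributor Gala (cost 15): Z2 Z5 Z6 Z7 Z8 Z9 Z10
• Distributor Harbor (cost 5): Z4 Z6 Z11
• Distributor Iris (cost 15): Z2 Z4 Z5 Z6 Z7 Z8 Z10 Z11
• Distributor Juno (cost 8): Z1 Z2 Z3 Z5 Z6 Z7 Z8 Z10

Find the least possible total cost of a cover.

14

Bravo, Flint, Juno together cover every territory (Bravo ∪ Flint ∪ Juno = {Z1, Z2, Z3, Z4, Z5, Z6, Z7, Z8, Z9, Z10, Z11}); total cost 3 + 3 + 8 = 14.
No covering selection has total cost below 14.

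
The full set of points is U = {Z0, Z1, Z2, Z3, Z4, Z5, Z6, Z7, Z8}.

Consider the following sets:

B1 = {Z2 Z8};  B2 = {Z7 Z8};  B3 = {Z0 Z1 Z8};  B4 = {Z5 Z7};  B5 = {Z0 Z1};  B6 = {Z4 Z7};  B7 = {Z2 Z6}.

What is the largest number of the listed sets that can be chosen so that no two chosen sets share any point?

B5, B6, B7 are pairwise disjoint (B5={Z0,Z1}; B6={Z4,Z7}; B7={Z2,Z6}).
Every remaining set overlaps one of these, and no 4 of the listed sets are pairwise disjoint, so 3 is the maximum.

3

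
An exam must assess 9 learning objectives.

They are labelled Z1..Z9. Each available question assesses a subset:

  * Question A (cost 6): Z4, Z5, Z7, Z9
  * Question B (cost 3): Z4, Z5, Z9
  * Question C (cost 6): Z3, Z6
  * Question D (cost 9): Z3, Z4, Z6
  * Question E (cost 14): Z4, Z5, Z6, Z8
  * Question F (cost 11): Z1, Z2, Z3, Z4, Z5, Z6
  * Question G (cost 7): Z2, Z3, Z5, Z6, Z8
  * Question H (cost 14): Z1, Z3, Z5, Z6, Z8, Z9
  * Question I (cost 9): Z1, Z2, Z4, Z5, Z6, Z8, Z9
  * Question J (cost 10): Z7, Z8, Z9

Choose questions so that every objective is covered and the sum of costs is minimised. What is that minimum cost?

A, C, I together cover every objective (A ∪ C ∪ I = {Z1, Z2, Z3, Z4, Z5, Z6, Z7, Z8, Z9}); total cost 6 + 6 + 9 = 21.
The greedy pick B, G, A, I costs 25; no covering selection beats 21.

21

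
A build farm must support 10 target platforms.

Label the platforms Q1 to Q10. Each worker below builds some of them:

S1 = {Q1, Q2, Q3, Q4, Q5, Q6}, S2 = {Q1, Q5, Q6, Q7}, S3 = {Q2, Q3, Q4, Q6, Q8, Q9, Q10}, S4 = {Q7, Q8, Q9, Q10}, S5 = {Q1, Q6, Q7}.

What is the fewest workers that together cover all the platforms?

S2 and S3 together: S2 ∪ S3 = {Q1, Q2, Q3, Q4, Q5, Q6, Q7, Q8, Q9, Q10} — every platform is covered.
No single worker has all 10 platforms (the largest, S3, has 7), so 2 is optimal.

2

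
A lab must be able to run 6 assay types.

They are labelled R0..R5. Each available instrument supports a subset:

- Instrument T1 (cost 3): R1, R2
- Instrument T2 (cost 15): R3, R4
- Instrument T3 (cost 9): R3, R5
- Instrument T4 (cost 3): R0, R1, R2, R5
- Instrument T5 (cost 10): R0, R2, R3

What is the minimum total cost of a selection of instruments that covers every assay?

T2, T4 together cover every assay (T2 ∪ T4 = {R0, R1, R2, R3, R4, R5}); total cost 15 + 3 = 18.
No covering selection has total cost below 18.

18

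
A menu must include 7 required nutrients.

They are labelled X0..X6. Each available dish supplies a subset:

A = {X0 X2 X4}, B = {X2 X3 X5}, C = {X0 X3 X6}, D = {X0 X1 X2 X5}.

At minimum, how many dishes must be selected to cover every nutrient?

3

A and C and D together: A ∪ C ∪ D = {X0, X1, X2, X3, X4, X5, X6} — every nutrient is covered.
Only D contains X1, so D is forced; the remaining 3 nutrients need at least 2 more dishes (each remaining dish adds at most 2) — so at least 3 dishes are needed, and 3 is optimal.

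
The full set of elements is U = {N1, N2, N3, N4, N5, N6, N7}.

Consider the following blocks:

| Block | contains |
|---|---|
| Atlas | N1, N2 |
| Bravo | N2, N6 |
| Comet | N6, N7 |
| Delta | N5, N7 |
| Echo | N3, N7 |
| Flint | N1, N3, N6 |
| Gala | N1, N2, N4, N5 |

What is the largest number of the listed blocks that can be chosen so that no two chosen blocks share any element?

2

Atlas, Delta are pairwise disjoint (Atlas={N1,N2}; Delta={N5,N7}).
Every remaining block overlaps one of these, and no 3 of the listed blocks are pairwise disjoint, so 2 is the maximum.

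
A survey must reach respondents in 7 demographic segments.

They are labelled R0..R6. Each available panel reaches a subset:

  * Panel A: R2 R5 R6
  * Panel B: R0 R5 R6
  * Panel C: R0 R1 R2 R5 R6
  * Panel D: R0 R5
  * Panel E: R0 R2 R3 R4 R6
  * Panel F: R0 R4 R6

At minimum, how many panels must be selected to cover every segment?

2

C and E together: C ∪ E = {R0, R1, R2, R3, R4, R5, R6} — every segment is covered.
No single panel has all 7 segments (the largest, C, has 5), so 2 is optimal.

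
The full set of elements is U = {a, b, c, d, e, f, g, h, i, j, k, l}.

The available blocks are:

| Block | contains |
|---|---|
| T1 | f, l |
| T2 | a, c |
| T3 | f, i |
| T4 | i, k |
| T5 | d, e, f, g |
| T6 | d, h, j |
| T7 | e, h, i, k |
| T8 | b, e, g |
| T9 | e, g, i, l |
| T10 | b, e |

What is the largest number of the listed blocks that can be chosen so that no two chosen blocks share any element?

T1, T2, T4, T6, T8 are pairwise disjoint (T1={f,l}; T2={a,c}; T4={i,k}; T6={d,h,j}; T8={b,e,g}).
Every remaining block overlaps one of these, and no 6 of the listed blocks are pairwise disjoint, so 5 is the maximum.

5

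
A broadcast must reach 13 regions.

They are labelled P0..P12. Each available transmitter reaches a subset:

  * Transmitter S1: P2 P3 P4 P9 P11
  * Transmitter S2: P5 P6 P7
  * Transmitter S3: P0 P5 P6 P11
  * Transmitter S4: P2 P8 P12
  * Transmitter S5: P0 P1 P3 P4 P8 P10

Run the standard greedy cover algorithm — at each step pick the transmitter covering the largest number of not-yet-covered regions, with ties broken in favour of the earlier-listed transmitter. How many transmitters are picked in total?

Greedy: pick S5 (covers 6 new) → pick S1 (covers 3 new) → pick S2 (covers 3 new) → pick S4 (covers 1 new). Total picks: 4.

4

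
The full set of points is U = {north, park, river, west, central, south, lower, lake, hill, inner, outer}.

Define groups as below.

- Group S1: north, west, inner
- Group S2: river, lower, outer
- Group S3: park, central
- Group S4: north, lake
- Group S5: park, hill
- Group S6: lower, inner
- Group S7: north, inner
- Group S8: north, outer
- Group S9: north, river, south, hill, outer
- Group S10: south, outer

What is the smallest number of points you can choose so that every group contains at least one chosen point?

4

The 4 points {park, lake, inner, outer} hit every group.
The groups S3, S4, S6, S10 are pairwise disjoint, so any hitting set needs a separate point for each — at least 4. Hence 4 is optimal.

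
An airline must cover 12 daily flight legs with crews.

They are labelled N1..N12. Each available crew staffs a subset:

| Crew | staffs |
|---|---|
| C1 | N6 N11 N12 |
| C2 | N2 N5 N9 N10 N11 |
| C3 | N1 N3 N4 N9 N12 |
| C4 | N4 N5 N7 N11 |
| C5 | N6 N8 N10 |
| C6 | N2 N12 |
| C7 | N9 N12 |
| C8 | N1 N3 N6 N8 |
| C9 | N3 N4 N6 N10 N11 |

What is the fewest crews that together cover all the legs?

C2 and C3 and C4 and C5 together: C2 ∪ C3 ∪ C4 ∪ C5 = {N1, N2, N3, N4, N5, N6, N7, N8, N9, N10, N11, N12} — every leg is covered.
No 3 of the 9 crews cover everything (all 84 combinations miss at least one leg), so 4 is optimal.

4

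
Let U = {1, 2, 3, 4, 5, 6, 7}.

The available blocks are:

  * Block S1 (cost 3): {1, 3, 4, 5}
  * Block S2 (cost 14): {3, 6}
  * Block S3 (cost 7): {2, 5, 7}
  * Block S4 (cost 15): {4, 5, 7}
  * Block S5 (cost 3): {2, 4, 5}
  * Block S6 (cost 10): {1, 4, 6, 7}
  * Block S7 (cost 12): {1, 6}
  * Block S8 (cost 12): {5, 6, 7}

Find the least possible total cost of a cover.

S1, S5, S6 together cover every point (S1 ∪ S5 ∪ S6 = {1, 2, 3, 4, 5, 6, 7}); total cost 3 + 3 + 10 = 16.
No covering selection has total cost below 16.

16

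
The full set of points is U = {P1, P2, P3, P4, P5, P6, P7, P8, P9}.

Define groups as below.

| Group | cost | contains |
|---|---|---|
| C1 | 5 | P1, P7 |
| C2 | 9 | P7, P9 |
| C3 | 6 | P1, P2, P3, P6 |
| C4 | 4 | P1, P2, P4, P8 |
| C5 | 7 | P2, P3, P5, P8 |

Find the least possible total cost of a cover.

26

C2, C3, C4, C5 together cover every point (C2 ∪ C3 ∪ C4 ∪ C5 = {P1, P2, P3, P4, P5, P6, P7, P8, P9}); total cost 9 + 6 + 4 + 7 = 26.
No covering selection has total cost below 26.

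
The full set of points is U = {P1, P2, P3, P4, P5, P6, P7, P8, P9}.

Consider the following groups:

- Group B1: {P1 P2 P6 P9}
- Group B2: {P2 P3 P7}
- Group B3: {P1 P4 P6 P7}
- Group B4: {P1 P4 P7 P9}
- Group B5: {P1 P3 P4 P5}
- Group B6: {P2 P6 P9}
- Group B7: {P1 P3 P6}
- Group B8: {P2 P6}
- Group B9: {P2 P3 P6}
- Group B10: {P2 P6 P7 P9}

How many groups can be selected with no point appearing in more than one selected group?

2

B4, B8 are pairwise disjoint (B4={P1,P4,P7,P9}; B8={P2,P6}).
Every remaining group overlaps one of these, and no 3 of the listed groups are pairwise disjoint, so 2 is the maximum.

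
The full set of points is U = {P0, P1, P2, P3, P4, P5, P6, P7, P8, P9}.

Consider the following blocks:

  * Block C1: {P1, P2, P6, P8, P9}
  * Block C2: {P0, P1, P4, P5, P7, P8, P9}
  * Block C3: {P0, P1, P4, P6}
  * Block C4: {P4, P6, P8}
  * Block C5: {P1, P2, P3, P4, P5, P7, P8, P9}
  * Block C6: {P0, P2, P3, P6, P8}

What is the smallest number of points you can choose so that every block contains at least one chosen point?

Take H = {P6, P7}. Each listed block contains at least one of these, so H is a hitting set of size 2.
No single point lies in every block, so at least 2 are needed and 2 is optimal.

2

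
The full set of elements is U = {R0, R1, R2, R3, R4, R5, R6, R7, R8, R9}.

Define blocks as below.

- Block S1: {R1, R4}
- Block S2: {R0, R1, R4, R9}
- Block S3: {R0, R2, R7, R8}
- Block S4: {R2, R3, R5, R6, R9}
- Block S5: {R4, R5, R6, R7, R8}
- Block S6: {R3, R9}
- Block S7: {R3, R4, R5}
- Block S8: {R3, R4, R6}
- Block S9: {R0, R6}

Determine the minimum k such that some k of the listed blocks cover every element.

S2 and S3 and S4 together: S2 ∪ S3 ∪ S4 = {R0, R1, R2, R3, R4, R5, R6, R7, R8, R9} — every element is covered.
No 2 of the 9 blocks cover everything (all 36 combinations miss at least one element), so 3 is optimal.

3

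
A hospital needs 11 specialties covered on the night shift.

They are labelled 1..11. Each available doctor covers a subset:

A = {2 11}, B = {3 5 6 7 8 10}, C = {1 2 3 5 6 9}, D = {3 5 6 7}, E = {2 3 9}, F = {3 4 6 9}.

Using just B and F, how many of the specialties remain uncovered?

Union of B, F = {3, 4, 5, 6, 7, 8, 9, 10}.
Not covered: 1, 2, 11 — 3 specialties.

3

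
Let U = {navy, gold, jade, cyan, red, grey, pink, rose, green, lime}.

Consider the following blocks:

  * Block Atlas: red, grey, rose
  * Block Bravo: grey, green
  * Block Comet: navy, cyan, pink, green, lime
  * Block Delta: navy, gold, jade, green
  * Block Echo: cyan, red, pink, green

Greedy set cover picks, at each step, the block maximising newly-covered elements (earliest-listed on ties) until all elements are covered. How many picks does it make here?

3

Greedy: pick Comet (covers 5 new) → pick Atlas (covers 3 new) → pick Delta (covers 2 new). Total picks: 3.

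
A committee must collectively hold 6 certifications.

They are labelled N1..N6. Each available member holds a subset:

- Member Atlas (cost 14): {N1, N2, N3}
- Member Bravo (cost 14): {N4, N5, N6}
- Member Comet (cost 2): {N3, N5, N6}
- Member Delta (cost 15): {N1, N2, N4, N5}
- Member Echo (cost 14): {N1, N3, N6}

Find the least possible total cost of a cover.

Comet, Delta together cover every certification (Comet ∪ Delta = {N1, N2, N3, N4, N5, N6}); total cost 2 + 15 = 17.
No covering selection has total cost below 17.

17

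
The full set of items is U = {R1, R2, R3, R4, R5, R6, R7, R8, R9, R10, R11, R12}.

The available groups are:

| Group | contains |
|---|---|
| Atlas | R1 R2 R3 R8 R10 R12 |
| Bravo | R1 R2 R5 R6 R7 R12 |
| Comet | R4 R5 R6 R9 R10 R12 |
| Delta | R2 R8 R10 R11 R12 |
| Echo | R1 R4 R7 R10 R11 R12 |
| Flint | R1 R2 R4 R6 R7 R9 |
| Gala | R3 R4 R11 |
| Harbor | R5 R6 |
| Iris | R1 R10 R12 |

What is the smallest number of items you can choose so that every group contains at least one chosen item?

Take H = {R6, R11, R12}. Each listed group contains at least one of these, so H is a hitting set of size 3.
The groups Gala, Harbor, Iris are pairwise disjoint, so any hitting set needs a separate item for each — at least 3. Hence 3 is optimal.

3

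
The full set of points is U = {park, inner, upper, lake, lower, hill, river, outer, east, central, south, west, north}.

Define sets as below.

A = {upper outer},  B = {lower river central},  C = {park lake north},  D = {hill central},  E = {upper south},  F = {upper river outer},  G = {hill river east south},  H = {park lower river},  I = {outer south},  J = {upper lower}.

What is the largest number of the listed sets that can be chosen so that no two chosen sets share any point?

4

C, D, I, J are pairwise disjoint (C={park,lake,north}; D={hill,central}; I={outer,south}; J={upper,lower}).
Every remaining set overlaps one of these, and no 5 of the listed sets are pairwise disjoint, so 4 is the maximum.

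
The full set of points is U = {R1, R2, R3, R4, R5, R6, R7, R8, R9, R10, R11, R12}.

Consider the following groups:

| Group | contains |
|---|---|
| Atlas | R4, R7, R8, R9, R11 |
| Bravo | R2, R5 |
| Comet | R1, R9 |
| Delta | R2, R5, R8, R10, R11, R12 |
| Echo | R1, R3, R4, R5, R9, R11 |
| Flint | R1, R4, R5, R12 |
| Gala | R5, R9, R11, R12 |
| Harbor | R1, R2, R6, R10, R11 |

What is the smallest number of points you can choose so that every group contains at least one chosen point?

3

The 3 points {R5, R9, R10} hit every group.
No choice of 2 points meets every group, so 3 is the minimum.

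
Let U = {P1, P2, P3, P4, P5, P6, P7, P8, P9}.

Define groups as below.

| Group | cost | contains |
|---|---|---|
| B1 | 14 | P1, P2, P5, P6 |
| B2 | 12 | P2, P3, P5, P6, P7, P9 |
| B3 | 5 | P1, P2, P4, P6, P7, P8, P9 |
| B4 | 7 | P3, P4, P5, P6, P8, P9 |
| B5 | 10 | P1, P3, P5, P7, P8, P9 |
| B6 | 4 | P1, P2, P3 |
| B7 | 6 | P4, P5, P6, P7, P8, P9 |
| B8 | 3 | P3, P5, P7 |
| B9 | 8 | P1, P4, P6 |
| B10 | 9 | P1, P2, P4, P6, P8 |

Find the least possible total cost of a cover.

B3, B8 together cover every point (B3 ∪ B8 = {P1, P2, P3, P4, P5, P6, P7, P8, P9}); total cost 5 + 3 = 8.
No covering selection has total cost below 8.

8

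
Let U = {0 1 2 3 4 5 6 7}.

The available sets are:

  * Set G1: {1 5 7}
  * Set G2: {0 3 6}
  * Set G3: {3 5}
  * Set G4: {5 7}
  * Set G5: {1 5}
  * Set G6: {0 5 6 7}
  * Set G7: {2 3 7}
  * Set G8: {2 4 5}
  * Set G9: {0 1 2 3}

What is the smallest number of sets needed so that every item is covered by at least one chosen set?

3

G1, G2, and G8 cover everything between them: the union {0, 1, 2, 3, 4, 5, 6, 7} is all of U.
Only G8 contains 4, so G8 is forced; the remaining 5 items need at least 2 more sets (each remaining set adds at most 3) — so at least 3 sets are needed, and 3 is optimal.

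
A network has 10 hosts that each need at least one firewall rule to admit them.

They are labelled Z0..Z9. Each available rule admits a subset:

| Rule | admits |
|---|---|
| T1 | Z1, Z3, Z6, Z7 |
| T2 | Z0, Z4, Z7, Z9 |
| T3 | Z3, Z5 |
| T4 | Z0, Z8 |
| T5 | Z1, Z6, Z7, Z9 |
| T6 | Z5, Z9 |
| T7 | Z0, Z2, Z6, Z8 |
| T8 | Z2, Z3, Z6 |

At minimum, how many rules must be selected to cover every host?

T1 and T2 and T3 and T7 together: T1 ∪ T2 ∪ T3 ∪ T7 = {Z0, Z1, Z2, Z3, Z4, Z5, Z6, Z7, Z8, Z9} — every host is covered.
No 3 of the 8 rules cover everything (all 56 combinations miss at least one host), so 4 is optimal.

4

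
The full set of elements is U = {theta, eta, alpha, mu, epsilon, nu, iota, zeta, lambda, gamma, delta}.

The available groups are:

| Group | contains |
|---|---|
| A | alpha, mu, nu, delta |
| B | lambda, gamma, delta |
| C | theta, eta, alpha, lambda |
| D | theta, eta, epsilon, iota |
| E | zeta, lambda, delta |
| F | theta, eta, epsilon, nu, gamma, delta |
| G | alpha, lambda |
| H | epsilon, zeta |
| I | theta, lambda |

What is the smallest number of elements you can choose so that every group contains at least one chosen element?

T = {mu, epsilon, lambda} meets every group (each contains at least one member of T), and |T| = 3.
The groups A, H, I are pairwise disjoint, so any hitting set needs a separate element for each — at least 3. Hence 3 is optimal.

3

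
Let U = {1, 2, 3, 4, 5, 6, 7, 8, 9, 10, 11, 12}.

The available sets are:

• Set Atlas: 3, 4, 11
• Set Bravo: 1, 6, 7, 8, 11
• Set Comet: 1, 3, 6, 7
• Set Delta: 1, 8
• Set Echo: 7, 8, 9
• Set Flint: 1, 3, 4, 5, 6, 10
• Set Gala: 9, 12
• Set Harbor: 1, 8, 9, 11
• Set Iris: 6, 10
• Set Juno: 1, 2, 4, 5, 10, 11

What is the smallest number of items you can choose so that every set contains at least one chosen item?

H = {6, 8, 9, 11} meets every set (each contains at least one member of H), and |H| = 4.
The sets Atlas, Delta, Gala, Iris are pairwise disjoint, so any hitting set needs a separate item for each — at least 4. Hence 4 is optimal.

4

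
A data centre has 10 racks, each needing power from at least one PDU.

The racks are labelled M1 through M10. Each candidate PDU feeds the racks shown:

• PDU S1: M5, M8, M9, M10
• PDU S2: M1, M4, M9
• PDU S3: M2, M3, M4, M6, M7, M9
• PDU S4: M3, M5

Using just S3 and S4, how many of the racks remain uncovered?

3

Union of S3, S4 = {M2, M3, M4, M5, M6, M7, M9}.
Not covered: M1, M8, M10 — 3 racks.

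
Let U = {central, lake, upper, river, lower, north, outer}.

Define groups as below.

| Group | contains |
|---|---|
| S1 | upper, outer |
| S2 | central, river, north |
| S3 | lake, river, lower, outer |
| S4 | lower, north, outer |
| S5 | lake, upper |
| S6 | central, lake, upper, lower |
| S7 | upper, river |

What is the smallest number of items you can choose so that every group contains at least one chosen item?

Take H = {upper, lower, north}. Each listed group contains at least one of these, so H is a hitting set of size 3.
No choice of 2 items meets every group, so 3 is the minimum.

3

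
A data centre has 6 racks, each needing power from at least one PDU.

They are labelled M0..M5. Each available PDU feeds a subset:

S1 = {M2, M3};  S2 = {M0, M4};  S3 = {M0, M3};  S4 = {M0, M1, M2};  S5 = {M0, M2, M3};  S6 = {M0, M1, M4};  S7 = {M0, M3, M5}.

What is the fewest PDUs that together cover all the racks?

Take {S2, S4, S7}. Their union is {M0, M1, M2, M3, M4, M5}, which is all 6 racks.
Only S7 contains M5, so S7 is forced; the remaining 3 racks need at least 2 more PDUs (each remaining PDU adds at most 2) — so at least 3 PDUs are needed, and 3 is optimal.

3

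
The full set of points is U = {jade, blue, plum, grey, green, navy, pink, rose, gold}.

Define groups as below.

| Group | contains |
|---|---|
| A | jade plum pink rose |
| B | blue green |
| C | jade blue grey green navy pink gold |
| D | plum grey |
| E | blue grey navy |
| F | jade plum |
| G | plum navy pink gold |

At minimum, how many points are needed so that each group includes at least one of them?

2

The 2 points {blue, plum} hit every group.
The groups B, G are pairwise disjoint, so any hitting set needs a separate point for each — at least 2. Hence 2 is optimal.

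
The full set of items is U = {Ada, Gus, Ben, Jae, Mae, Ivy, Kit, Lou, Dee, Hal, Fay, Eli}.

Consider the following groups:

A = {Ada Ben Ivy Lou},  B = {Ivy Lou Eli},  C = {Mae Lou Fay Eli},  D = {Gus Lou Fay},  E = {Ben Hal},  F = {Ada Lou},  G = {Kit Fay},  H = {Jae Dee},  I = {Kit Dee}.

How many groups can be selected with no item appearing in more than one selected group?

4

E, F, G, H are pairwise disjoint (E={Ben,Hal}; F={Ada,Lou}; G={Kit,Fay}; H={Jae,Dee}).
Every remaining group overlaps one of these, and no 5 of the listed groups are pairwise disjoint, so 4 is the maximum.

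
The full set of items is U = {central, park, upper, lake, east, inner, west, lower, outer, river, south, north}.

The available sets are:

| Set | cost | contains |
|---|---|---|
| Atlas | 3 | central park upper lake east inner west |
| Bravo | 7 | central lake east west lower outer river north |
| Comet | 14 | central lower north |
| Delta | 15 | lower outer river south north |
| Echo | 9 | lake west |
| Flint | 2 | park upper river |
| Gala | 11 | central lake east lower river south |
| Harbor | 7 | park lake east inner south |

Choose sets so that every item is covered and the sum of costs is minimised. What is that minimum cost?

16

Bravo, Flint, Harbor together cover every item (Bravo ∪ Flint ∪ Harbor = {central, park, upper, lake, east, inner, west, lower, outer, river, south, north}); total cost 7 + 2 + 7 = 16.
The greedy pick Atlas, Bravo, Harbor costs 17; no covering selection beats 16.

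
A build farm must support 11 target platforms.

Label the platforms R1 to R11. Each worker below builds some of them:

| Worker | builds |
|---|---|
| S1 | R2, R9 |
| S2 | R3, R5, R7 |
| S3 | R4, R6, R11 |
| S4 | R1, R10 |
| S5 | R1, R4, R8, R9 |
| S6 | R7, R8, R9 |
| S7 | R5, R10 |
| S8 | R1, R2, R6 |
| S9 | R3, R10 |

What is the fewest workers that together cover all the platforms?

5

S1 and S2 and S3 and S5 and S7 together: S1 ∪ S2 ∪ S3 ∪ S5 ∪ S7 = {R1, R2, R3, R4, R5, R6, R7, R8, R9, R10, R11} — every platform is covered.
No 4 of the 9 workers cover everything (all 126 combinations miss at least one platform), so 5 is optimal.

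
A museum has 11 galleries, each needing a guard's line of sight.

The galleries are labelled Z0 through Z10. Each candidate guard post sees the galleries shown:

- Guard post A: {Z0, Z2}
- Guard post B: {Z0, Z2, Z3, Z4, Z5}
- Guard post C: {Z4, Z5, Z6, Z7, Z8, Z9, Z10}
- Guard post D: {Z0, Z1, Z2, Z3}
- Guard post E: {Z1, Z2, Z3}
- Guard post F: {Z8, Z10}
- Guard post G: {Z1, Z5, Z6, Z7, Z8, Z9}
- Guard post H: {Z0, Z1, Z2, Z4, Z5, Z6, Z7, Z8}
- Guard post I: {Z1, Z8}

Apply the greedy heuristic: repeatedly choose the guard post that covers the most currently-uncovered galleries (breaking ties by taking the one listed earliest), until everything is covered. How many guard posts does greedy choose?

Greedy: pick H (covers 8 new) → pick C (covers 2 new) → pick B (covers 1 new). Total picks: 3.
(The true minimum cover uses only 2 guard posts, so greedy is not optimal here.)

3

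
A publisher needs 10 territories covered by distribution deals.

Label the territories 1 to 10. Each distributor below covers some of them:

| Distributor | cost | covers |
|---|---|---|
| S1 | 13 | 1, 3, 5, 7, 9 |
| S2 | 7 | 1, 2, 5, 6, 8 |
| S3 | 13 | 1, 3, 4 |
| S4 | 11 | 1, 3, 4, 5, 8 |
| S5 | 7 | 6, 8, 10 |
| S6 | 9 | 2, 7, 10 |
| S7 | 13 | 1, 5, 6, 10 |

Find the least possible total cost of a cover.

38

S1, S2, S4, S5 together cover every territory (S1 ∪ S2 ∪ S4 ∪ S5 = {1, 2, 3, 4, 5, 6, 7, 8, 9, 10}); total cost 13 + 7 + 11 + 7 = 38.
No covering selection has total cost below 38.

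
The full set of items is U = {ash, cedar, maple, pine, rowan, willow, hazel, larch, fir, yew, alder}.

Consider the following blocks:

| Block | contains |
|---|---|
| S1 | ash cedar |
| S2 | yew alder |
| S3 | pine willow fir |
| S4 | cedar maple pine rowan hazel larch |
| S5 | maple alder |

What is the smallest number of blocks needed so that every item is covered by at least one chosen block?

4

Take {S1, S2, S3, S4}. Their union is {ash, cedar, maple, pine, rowan, willow, hazel, larch, fir, yew, alder}, which is all 11 items.
Only S4 contains rowan, so S4 is forced; the remaining 5 items need at least 3 more blocks (each remaining block adds at most 2) — so at least 4 blocks are needed, and 4 is optimal.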